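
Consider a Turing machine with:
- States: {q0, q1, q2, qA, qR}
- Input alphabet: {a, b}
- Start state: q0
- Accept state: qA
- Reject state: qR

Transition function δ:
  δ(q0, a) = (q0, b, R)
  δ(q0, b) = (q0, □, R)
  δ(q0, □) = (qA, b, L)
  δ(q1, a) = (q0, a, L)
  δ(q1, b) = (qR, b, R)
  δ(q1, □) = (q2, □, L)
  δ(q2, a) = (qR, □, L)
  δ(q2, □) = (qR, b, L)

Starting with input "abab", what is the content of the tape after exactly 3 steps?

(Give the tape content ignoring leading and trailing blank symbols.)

Execution trace:
Initial: [q0]abab
Step 1: δ(q0, a) = (q0, b, R) → b[q0]bab
Step 2: δ(q0, b) = (q0, □, R) → b□[q0]ab
Step 3: δ(q0, a) = (q0, b, R) → b□b[q0]b

After 3 steps, the tape (ignoring leading/trailing blanks) is: b□bb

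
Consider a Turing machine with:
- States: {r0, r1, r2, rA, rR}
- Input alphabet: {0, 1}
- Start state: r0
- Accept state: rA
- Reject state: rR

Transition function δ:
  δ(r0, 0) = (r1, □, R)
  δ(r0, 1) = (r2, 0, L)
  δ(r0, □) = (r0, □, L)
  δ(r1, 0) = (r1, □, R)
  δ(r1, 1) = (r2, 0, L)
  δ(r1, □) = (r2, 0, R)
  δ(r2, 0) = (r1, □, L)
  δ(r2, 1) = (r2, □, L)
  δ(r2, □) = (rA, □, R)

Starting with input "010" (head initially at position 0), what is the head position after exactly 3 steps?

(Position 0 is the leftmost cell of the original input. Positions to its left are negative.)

Execution trace (head position shown):
Step 0: [r0]010  (head at position 0)
Step 1: move right → □[r1]10  (head at position 1)
Step 2: move left → [r2]□00  (head at position 0)
Step 3: move right → □[rA]00  (head at position 1)

After 3 steps, the head is at position 1.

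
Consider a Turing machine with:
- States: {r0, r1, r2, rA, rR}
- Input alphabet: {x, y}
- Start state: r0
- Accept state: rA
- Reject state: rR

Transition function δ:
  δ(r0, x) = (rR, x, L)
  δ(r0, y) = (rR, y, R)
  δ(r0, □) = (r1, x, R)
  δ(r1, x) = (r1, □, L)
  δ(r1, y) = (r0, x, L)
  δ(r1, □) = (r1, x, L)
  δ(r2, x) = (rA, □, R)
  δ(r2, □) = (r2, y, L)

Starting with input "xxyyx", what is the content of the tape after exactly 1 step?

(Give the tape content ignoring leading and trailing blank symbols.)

Execution trace:
Initial: [r0]xxyyx
Step 1: δ(r0, x) = (rR, x, L) → [rR]□xxyyx

The machine reaches the reject state rR and halts.

After 1 step, the tape (ignoring leading/trailing blanks) is: xxyyx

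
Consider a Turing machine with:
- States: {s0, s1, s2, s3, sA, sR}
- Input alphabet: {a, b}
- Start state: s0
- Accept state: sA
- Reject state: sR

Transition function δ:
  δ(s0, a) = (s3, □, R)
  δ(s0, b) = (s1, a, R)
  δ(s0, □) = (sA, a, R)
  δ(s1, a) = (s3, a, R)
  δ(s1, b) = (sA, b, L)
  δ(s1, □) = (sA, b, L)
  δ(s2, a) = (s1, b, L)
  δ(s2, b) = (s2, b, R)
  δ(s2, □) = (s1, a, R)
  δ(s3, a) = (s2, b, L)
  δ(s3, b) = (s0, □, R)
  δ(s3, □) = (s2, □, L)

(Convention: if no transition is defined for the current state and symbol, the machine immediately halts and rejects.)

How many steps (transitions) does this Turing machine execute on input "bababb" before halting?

Execution trace:
Initial: [s0]bababb
Step 1: δ(s0, b) = (s1, a, R) → a[s1]ababb
Step 2: δ(s1, a) = (s3, a, R) → aa[s3]babb
Step 3: δ(s3, b) = (s0, □, R) → aa□[s0]abb
Step 4: δ(s0, a) = (s3, □, R) → aa□□[s3]bb
Step 5: δ(s3, b) = (s0, □, R) → aa□□□[s0]b
Step 6: δ(s0, b) = (s1, a, R) → aa□□□a[s1]□
Step 7: δ(s1, □) = (sA, b, L) → aa□□□[sA]ab

The machine reaches the accept state sA and halts.

The machine executed 7 steps before halting.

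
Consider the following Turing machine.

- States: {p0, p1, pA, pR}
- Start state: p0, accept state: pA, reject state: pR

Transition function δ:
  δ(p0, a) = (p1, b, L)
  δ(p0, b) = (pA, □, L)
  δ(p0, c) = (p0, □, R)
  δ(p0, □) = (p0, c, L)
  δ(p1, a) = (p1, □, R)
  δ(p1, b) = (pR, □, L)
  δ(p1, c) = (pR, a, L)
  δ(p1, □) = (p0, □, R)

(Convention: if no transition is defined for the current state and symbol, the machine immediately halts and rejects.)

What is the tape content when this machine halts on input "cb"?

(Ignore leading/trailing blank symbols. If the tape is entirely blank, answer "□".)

Execution trace:
Initial: [p0]cb
Step 1: δ(p0, c) = (p0, □, R) → □[p0]b
Step 2: δ(p0, b) = (pA, □, L) → [pA]□□

The machine reaches the accept state pA and halts.

Final tape (ignoring leading/trailing blanks): □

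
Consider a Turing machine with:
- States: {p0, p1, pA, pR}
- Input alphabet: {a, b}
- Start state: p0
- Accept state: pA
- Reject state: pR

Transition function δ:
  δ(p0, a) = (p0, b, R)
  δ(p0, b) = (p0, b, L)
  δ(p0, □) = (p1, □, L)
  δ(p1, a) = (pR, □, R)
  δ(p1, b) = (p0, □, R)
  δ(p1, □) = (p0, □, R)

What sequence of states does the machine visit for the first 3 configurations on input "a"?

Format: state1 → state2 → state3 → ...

Execution trace:
Initial: [p0]a
Step 1: δ(p0, a) = (p0, b, R) → b[p0]□
Step 2: δ(p0, □) = (p1, □, L) → [p1]b□

State sequence: p0 → p0 → p1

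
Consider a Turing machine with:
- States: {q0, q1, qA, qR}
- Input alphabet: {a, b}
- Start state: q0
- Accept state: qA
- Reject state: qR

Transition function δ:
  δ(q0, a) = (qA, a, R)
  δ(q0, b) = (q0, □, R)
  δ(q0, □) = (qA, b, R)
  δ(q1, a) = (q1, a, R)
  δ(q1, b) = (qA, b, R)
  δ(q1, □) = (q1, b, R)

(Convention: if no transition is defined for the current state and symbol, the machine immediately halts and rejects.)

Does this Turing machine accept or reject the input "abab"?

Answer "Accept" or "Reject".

Execution trace:
Initial: [q0]abab
Step 1: δ(q0, a) = (qA, a, R) → a[qA]bab

The machine reaches the accept state qA and halts.

Answer: Accept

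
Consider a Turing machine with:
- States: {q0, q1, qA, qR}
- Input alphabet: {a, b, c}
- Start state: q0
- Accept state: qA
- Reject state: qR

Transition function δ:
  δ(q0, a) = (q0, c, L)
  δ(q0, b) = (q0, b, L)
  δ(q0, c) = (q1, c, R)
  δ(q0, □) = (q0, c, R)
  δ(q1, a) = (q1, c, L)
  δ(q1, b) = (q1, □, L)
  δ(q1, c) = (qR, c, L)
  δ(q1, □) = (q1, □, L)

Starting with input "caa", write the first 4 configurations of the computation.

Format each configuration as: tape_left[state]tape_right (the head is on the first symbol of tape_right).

Transitions applied:
Step 1: δ(q0, c) = (q1, c, R)
Step 2: δ(q1, a) = (q1, c, L)
Step 3: δ(q1, c) = (qR, c, L)

The first 4 configurations are:
[q0]caa ⊢ c[q1]aa ⊢ [q1]cca ⊢ [qR]□cca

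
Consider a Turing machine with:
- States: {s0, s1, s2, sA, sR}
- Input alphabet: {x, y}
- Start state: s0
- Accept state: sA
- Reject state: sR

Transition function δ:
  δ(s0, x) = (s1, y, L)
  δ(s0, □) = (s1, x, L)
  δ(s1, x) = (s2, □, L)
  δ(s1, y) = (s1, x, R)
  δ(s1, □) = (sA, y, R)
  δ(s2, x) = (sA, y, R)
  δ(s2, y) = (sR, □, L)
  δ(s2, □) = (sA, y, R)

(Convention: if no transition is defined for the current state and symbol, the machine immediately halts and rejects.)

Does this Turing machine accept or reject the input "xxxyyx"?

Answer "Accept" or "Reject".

Execution trace:
Initial: [s0]xxxyyx
Step 1: δ(s0, x) = (s1, y, L) → [s1]□yxxyyx
Step 2: δ(s1, □) = (sA, y, R) → y[sA]yxxyyx

The machine reaches the accept state sA and halts.

Answer: Accept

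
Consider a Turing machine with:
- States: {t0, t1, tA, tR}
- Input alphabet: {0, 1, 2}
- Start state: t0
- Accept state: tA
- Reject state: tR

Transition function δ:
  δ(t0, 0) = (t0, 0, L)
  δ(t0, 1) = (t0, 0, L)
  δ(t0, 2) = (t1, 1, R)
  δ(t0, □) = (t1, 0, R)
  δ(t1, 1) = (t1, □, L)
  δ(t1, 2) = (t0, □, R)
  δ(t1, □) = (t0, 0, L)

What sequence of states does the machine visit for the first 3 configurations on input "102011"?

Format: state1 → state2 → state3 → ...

Execution trace:
Initial: [t0]102011
Step 1: δ(t0, 1) = (t0, 0, L) → [t0]□002011
Step 2: δ(t0, □) = (t1, 0, R) → 0[t1]002011

No transition is defined for δ(t1, 0). By convention the machine halts and rejects.

State sequence: t0 → t0 → t1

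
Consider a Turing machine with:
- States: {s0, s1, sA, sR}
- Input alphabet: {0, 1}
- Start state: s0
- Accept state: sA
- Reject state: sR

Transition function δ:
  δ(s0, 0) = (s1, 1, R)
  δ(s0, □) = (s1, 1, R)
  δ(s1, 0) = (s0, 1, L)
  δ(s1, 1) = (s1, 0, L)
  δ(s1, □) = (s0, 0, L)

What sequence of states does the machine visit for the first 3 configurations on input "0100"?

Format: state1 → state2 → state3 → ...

Execution trace:
Initial: [s0]0100
Step 1: δ(s0, 0) = (s1, 1, R) → 1[s1]100
Step 2: δ(s1, 1) = (s1, 0, L) → [s1]1000

State sequence: s0 → s1 → s1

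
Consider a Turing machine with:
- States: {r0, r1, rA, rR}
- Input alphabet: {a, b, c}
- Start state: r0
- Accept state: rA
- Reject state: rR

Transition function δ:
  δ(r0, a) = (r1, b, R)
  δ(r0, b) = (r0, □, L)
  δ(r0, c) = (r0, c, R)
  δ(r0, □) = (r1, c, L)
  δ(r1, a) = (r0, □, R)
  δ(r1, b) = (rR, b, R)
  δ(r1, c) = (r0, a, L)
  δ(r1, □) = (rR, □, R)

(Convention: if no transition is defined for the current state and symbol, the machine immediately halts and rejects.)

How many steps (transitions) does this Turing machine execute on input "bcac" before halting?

Execution trace:
Initial: [r0]bcac
Step 1: δ(r0, b) = (r0, □, L) → [r0]□□cac
Step 2: δ(r0, □) = (r1, c, L) → [r1]□c□cac
Step 3: δ(r1, □) = (rR, □, R) → □[rR]c□cac

The machine reaches the reject state rR and halts.

The machine executed 3 steps before halting.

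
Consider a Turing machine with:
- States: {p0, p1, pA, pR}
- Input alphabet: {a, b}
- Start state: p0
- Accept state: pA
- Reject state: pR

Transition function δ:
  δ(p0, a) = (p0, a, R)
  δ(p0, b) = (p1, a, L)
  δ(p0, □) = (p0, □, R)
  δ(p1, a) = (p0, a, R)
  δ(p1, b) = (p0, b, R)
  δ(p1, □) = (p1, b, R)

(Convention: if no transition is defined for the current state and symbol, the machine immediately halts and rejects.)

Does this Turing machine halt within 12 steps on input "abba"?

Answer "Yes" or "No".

Execution trace:
Initial: [p0]abba
Step 1: δ(p0, a) = (p0, a, R) → a[p0]bba
Step 2: δ(p0, b) = (p1, a, L) → [p1]aaba
Step 3: δ(p1, a) = (p0, a, R) → a[p0]aba
Step 4: δ(p0, a) = (p0, a, R) → aa[p0]ba
Step 5: δ(p0, b) = (p1, a, L) → a[p1]aaa
Step 6: δ(p1, a) = (p0, a, R) → aa[p0]aa
Step 7: δ(p0, a) = (p0, a, R) → aaa[p0]a
Step 8: δ(p0, a) = (p0, a, R) → aaaa[p0]□
Step 9: δ(p0, □) = (p0, □, R) → aaaa□[p0]□
Step 10: δ(p0, □) = (p0, □, R) → aaaa□□[p0]□
Step 11: δ(p0, □) = (p0, □, R) → aaaa□□□[p0]□
Step 12: δ(p0, □) = (p0, □, R) → aaaa□□□□[p0]□

The machine has not reached a halting state after 12 steps.
The machine did not halt within the 12-step bound.

Answer: No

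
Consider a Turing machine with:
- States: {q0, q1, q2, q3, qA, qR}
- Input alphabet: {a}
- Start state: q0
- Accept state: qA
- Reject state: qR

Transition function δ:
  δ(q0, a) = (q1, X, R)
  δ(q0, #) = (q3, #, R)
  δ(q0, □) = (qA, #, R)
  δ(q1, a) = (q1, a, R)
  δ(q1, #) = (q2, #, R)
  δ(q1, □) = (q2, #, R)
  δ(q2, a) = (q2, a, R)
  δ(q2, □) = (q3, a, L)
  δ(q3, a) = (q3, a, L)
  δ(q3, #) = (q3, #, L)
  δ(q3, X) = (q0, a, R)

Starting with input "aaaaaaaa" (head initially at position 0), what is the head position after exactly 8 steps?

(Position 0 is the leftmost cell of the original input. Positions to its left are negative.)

Execution trace (head position shown):
Step 0: [q0]aaaaaaaa  (head at position 0)
Step 1: move right → X[q1]aaaaaaa  (head at position 1)
Step 2: move right → Xa[q1]aaaaaa  (head at position 2)
Step 3: move right → Xaa[q1]aaaaa  (head at position 3)
Step 4: move right → Xaaa[q1]aaaa  (head at position 4)
Step 5: move right → Xaaaa[q1]aaa  (head at position 5)
Step 6: move right → Xaaaaa[q1]aa  (head at position 6)
Step 7: move right → Xaaaaaa[q1]a  (head at position 7)
Step 8: move right → Xaaaaaaa[q1]□  (head at position 8)

After 8 steps, the head is at position 8.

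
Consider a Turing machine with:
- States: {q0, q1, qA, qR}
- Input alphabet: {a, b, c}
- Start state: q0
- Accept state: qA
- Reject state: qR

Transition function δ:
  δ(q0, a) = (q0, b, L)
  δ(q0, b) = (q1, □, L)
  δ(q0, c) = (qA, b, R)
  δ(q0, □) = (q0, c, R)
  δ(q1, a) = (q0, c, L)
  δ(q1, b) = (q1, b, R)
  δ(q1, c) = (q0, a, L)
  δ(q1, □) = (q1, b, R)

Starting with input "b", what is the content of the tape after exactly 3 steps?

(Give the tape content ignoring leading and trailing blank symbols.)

Execution trace:
Initial: [q0]b
Step 1: δ(q0, b) = (q1, □, L) → [q1]□□
Step 2: δ(q1, □) = (q1, b, R) → b[q1]□
Step 3: δ(q1, □) = (q1, b, R) → bb[q1]□

After 3 steps, the tape (ignoring leading/trailing blanks) is: bb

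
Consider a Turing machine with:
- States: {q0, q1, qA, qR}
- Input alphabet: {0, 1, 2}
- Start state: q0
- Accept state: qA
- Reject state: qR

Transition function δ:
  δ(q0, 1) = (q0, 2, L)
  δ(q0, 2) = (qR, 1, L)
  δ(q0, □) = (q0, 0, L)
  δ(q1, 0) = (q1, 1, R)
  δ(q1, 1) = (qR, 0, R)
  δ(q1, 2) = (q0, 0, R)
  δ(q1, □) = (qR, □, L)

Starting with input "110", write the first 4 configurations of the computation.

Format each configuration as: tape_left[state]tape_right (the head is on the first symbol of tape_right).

Transitions applied:
Step 1: δ(q0, 1) = (q0, 2, L)
Step 2: δ(q0, □) = (q0, 0, L)
Step 3: δ(q0, □) = (q0, 0, L)

The first 4 configurations are:
[q0]110 ⊢ [q0]□210 ⊢ [q0]□0210 ⊢ [q0]□00210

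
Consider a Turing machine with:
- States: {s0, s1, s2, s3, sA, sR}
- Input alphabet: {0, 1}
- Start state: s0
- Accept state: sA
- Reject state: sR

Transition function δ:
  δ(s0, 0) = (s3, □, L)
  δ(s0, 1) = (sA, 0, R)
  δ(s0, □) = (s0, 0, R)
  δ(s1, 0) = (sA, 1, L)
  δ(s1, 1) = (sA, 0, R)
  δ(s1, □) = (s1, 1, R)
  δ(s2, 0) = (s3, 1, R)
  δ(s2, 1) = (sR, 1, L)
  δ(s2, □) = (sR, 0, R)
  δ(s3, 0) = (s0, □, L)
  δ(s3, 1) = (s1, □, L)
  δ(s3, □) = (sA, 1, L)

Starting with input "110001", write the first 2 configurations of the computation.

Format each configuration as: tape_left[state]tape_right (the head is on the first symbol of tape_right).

Transitions applied:
Step 1: δ(s0, 1) = (sA, 0, R)

The first 2 configurations are:
[s0]110001 ⊢ 0[sA]10001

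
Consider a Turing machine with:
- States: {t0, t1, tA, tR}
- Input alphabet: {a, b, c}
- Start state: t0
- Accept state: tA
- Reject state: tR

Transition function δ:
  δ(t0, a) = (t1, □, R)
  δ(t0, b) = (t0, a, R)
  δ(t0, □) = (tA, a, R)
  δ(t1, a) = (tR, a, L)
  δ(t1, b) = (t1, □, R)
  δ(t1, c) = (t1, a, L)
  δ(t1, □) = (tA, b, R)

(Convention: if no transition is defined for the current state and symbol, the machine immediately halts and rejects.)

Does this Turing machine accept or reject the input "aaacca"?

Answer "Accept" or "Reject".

Execution trace:
Initial: [t0]aaacca
Step 1: δ(t0, a) = (t1, □, R) → □[t1]aacca
Step 2: δ(t1, a) = (tR, a, L) → [tR]□aacca

The machine reaches the reject state tR and halts.

Answer: Reject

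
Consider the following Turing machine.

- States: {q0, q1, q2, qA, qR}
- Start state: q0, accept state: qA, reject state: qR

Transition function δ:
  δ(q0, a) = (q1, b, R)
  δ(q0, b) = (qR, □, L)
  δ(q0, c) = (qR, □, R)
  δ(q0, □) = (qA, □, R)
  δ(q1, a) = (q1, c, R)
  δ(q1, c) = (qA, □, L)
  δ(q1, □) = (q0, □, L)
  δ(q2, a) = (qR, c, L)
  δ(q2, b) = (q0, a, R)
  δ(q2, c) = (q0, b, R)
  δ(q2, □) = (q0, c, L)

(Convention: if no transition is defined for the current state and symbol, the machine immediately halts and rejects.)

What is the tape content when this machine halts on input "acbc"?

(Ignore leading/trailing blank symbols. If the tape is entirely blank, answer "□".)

Execution trace:
Initial: [q0]acbc
Step 1: δ(q0, a) = (q1, b, R) → b[q1]cbc
Step 2: δ(q1, c) = (qA, □, L) → [qA]b□bc

The machine reaches the accept state qA and halts.

Final tape (ignoring leading/trailing blanks): b□bc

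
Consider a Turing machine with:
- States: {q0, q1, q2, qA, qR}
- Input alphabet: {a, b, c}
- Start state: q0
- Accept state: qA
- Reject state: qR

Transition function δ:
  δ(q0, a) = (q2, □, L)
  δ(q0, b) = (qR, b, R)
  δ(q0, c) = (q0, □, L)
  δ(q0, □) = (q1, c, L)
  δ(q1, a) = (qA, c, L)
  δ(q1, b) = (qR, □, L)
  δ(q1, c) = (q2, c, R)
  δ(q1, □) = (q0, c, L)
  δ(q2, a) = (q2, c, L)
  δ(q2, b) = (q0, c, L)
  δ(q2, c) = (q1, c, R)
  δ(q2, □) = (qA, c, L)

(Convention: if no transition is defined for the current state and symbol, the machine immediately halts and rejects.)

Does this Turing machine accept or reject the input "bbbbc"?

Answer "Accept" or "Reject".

Execution trace:
Initial: [q0]bbbbc
Step 1: δ(q0, b) = (qR, b, R) → b[qR]bbbc

The machine reaches the reject state qR and halts.

Answer: Reject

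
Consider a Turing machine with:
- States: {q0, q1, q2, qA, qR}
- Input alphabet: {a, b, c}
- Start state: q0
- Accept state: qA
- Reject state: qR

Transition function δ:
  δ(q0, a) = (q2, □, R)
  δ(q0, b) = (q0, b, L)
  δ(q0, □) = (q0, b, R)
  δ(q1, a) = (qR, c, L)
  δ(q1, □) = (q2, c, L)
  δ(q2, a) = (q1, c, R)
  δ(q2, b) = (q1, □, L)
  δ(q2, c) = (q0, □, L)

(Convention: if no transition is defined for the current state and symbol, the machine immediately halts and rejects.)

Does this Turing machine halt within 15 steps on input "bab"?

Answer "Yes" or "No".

Execution trace:
Initial: [q0]bab
Step 1: δ(q0, b) = (q0, b, L) → [q0]□bab
Step 2: δ(q0, □) = (q0, b, R) → b[q0]bab
Step 3: δ(q0, b) = (q0, b, L) → [q0]bbab
Step 4: δ(q0, b) = (q0, b, L) → [q0]□bbab
Step 5: δ(q0, □) = (q0, b, R) → b[q0]bbab
Step 6: δ(q0, b) = (q0, b, L) → [q0]bbbab
Step 7: δ(q0, b) = (q0, b, L) → [q0]□bbbab
Step 8: δ(q0, □) = (q0, b, R) → b[q0]bbbab
Step 9: δ(q0, b) = (q0, b, L) → [q0]bbbbab
Step 10: δ(q0, b) = (q0, b, L) → [q0]□bbbbab
Step 11: δ(q0, □) = (q0, b, R) → b[q0]bbbbab
Step 12: δ(q0, b) = (q0, b, L) → [q0]bbbbbab
Step 13: δ(q0, b) = (q0, b, L) → [q0]□bbbbbab
Step 14: δ(q0, □) = (q0, b, R) → b[q0]bbbbbab
Step 15: δ(q0, b) = (q0, b, L) → [q0]bbbbbbab

The machine has not reached a halting state after 15 steps.
The machine did not halt within the 15-step bound.

Answer: No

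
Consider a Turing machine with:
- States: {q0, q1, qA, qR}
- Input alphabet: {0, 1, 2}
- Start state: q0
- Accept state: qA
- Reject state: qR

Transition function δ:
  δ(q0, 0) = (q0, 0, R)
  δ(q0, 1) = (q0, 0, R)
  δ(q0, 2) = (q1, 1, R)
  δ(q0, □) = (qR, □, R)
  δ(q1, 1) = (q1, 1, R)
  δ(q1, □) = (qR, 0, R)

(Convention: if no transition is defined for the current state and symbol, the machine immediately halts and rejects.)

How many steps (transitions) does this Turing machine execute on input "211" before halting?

Execution trace:
Initial: [q0]211
Step 1: δ(q0, 2) = (q1, 1, R) → 1[q1]11
Step 2: δ(q1, 1) = (q1, 1, R) → 11[q1]1
Step 3: δ(q1, 1) = (q1, 1, R) → 111[q1]□
Step 4: δ(q1, □) = (qR, 0, R) → 1110[qR]□

The machine reaches the reject state qR and halts.

The machine executed 4 steps before halting.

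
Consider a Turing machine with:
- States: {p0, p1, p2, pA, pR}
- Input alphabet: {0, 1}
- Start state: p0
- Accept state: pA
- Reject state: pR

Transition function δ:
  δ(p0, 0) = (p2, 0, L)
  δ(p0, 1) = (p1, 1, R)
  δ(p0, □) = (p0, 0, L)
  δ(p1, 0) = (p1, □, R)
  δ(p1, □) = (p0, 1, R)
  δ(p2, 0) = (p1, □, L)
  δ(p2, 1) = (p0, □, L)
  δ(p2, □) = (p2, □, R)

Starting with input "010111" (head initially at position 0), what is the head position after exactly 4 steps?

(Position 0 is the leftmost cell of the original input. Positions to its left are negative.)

Execution trace (head position shown):
Step 0: [p0]010111  (head at position 0)
Step 1: move left → [p2]□010111  (head at position -1)
Step 2: move right → □[p2]010111  (head at position 0)
Step 3: move left → [p1]□□10111  (head at position -1)
Step 4: move right → 1[p0]□10111  (head at position 0)

After 4 steps, the head is at position 0.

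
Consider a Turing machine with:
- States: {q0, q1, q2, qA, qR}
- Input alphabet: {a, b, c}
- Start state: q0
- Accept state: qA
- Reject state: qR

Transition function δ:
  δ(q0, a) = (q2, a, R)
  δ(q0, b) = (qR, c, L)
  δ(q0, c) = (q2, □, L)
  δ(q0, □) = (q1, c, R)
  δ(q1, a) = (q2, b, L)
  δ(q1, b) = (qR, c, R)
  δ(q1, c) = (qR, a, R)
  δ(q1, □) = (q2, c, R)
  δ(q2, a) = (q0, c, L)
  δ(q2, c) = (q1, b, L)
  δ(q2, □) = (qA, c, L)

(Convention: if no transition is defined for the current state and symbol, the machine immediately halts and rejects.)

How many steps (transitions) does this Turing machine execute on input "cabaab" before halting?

Execution trace:
Initial: [q0]cabaab
Step 1: δ(q0, c) = (q2, □, L) → [q2]□□abaab
Step 2: δ(q2, □) = (qA, c, L) → [qA]□c□abaab

The machine reaches the accept state qA and halts.

The machine executed 2 steps before halting.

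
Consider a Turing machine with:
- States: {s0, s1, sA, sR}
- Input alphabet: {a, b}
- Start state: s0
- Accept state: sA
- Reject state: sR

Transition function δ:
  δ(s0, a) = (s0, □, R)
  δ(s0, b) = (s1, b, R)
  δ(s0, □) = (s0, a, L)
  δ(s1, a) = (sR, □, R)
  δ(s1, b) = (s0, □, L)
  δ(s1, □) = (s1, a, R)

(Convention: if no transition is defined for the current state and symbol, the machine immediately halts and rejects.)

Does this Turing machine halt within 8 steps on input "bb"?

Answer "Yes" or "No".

Execution trace:
Initial: [s0]bb
Step 1: δ(s0, b) = (s1, b, R) → b[s1]b
Step 2: δ(s1, b) = (s0, □, L) → [s0]b□
Step 3: δ(s0, b) = (s1, b, R) → b[s1]□
Step 4: δ(s1, □) = (s1, a, R) → ba[s1]□
Step 5: δ(s1, □) = (s1, a, R) → baa[s1]□
Step 6: δ(s1, □) = (s1, a, R) → baaa[s1]□
Step 7: δ(s1, □) = (s1, a, R) → baaaa[s1]□
Step 8: δ(s1, □) = (s1, a, R) → baaaaa[s1]□

The machine has not reached a halting state after 8 steps.
The machine did not halt within the 8-step bound.

Answer: No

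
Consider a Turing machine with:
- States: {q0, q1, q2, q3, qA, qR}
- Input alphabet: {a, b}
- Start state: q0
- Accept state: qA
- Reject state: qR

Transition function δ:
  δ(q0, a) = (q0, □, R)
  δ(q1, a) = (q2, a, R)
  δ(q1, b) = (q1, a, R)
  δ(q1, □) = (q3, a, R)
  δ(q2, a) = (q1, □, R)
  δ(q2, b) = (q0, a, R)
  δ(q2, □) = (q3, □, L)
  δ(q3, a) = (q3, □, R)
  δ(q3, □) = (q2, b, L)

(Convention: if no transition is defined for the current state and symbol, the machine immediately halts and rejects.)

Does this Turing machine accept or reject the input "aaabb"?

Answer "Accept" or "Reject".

Execution trace:
Initial: [q0]aaabb
Step 1: δ(q0, a) = (q0, □, R) → □[q0]aabb
Step 2: δ(q0, a) = (q0, □, R) → □□[q0]abb
Step 3: δ(q0, a) = (q0, □, R) → □□□[q0]bb

No transition is defined for δ(q0, b). By convention the machine halts and rejects.

Answer: Reject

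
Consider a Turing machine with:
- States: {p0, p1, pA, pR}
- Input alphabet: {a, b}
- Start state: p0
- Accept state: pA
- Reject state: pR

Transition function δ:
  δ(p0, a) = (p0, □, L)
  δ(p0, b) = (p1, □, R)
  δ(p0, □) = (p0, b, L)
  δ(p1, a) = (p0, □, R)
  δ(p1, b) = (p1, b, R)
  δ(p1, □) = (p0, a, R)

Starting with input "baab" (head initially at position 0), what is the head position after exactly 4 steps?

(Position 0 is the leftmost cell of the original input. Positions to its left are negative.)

Execution trace (head position shown):
Step 0: [p0]baab  (head at position 0)
Step 1: move right → □[p1]aab  (head at position 1)
Step 2: move right → □□[p0]ab  (head at position 2)
Step 3: move left → □[p0]□□b  (head at position 1)
Step 4: move left → [p0]□b□b  (head at position 0)

After 4 steps, the head is at position 0.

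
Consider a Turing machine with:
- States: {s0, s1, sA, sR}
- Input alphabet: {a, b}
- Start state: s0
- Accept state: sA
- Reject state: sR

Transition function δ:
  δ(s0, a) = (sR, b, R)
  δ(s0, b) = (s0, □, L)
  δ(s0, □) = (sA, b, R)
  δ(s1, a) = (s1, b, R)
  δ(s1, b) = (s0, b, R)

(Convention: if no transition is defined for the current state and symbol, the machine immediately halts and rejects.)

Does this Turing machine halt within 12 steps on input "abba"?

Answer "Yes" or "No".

Execution trace:
Initial: [s0]abba
Step 1: δ(s0, a) = (sR, b, R) → b[sR]bba

The machine reaches the reject state sR and halts.
The machine halted after 1 step (within the 12-step bound).

Answer: Yes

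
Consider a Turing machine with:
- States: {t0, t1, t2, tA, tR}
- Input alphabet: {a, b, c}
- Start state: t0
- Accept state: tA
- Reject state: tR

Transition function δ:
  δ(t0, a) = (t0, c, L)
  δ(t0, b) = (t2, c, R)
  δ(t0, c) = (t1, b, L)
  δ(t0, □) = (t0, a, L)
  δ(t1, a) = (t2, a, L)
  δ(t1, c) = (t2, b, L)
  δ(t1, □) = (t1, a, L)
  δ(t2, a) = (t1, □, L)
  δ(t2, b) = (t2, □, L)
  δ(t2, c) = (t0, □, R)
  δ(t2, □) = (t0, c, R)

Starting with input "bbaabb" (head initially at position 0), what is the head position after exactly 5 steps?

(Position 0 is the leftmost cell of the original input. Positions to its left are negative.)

Execution trace (head position shown):
Step 0: [t0]bbaabb  (head at position 0)
Step 1: move right → c[t2]baabb  (head at position 1)
Step 2: move left → [t2]c□aabb  (head at position 0)
Step 3: move right → □[t0]□aabb  (head at position 1)
Step 4: move left → [t0]□aaabb  (head at position 0)
Step 5: move left → [t0]□aaaabb  (head at position -1)

After 5 steps, the head is at position -1.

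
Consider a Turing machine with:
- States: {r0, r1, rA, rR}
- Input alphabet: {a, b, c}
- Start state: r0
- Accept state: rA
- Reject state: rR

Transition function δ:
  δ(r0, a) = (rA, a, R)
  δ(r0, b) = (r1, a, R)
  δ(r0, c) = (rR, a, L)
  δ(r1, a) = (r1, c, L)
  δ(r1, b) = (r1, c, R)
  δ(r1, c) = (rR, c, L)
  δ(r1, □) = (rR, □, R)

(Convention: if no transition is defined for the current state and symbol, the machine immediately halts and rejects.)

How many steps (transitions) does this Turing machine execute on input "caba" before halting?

Execution trace:
Initial: [r0]caba
Step 1: δ(r0, c) = (rR, a, L) → [rR]□aaba

The machine reaches the reject state rR and halts.

The machine executed 1 step before halting.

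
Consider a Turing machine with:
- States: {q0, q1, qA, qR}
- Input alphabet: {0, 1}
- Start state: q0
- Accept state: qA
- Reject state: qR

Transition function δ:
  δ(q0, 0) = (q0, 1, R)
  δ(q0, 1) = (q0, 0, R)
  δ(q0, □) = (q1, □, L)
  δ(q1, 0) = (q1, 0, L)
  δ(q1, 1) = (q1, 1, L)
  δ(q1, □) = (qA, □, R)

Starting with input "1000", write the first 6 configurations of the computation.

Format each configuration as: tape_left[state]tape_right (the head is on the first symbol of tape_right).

Transitions applied:
Step 1: δ(q0, 1) = (q0, 0, R)
Step 2: δ(q0, 0) = (q0, 1, R)
Step 3: δ(q0, 0) = (q0, 1, R)
Step 4: δ(q0, 0) = (q0, 1, R)
Step 5: δ(q0, □) = (q1, □, L)

The first 6 configurations are:
[q0]1000 ⊢ 0[q0]000 ⊢ 01[q0]00 ⊢ 011[q0]0 ⊢ 0111[q0]□ ⊢ 011[q1]1□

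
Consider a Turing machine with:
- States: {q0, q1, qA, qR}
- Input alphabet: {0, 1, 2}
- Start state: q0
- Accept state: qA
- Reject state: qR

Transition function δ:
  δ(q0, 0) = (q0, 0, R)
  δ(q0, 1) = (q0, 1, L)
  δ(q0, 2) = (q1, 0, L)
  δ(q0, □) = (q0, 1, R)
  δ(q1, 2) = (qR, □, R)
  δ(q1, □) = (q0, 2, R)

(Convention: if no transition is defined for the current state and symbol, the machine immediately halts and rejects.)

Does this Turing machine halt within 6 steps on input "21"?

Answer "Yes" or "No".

Execution trace:
Initial: [q0]21
Step 1: δ(q0, 2) = (q1, 0, L) → [q1]□01
Step 2: δ(q1, □) = (q0, 2, R) → 2[q0]01
Step 3: δ(q0, 0) = (q0, 0, R) → 20[q0]1
Step 4: δ(q0, 1) = (q0, 1, L) → 2[q0]01
Step 5: δ(q0, 0) = (q0, 0, R) → 20[q0]1
Step 6: δ(q0, 1) = (q0, 1, L) → 2[q0]01

The machine has not reached a halting state after 6 steps.
The machine did not halt within the 6-step bound.

Answer: No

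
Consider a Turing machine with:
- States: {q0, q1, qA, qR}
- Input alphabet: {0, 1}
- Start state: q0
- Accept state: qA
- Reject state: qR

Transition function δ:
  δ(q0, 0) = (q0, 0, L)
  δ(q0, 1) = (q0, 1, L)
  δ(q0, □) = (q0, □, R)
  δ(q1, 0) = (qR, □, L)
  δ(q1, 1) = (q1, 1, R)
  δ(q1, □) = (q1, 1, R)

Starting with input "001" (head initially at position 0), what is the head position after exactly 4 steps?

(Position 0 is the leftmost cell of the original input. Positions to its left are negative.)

Execution trace (head position shown):
Step 0: [q0]001  (head at position 0)
Step 1: move left → [q0]□001  (head at position -1)
Step 2: move right → □[q0]001  (head at position 0)
Step 3: move left → [q0]□001  (head at position -1)
Step 4: move right → □[q0]001  (head at position 0)

After 4 steps, the head is at position 0.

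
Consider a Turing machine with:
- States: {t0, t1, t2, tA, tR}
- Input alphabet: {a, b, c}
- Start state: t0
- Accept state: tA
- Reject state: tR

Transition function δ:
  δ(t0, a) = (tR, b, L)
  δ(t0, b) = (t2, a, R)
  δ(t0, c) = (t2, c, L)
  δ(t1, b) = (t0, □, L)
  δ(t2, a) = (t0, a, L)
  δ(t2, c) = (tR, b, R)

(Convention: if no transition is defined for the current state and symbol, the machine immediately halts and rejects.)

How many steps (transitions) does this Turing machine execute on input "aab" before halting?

Execution trace:
Initial: [t0]aab
Step 1: δ(t0, a) = (tR, b, L) → [tR]□bab

The machine reaches the reject state tR and halts.

The machine executed 1 step before halting.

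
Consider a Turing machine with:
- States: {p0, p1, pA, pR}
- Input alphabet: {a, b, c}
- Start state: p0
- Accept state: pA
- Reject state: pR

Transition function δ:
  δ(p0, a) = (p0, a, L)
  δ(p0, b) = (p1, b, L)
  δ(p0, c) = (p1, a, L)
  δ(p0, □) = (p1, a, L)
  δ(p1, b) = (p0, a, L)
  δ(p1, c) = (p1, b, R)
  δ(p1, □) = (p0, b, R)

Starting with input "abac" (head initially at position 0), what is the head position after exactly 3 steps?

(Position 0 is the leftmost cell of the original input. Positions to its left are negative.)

Execution trace (head position shown):
Step 0: [p0]abac  (head at position 0)
Step 1: move left → [p0]□abac  (head at position -1)
Step 2: move left → [p1]□aabac  (head at position -2)
Step 3: move right → b[p0]aabac  (head at position -1)

After 3 steps, the head is at position -1.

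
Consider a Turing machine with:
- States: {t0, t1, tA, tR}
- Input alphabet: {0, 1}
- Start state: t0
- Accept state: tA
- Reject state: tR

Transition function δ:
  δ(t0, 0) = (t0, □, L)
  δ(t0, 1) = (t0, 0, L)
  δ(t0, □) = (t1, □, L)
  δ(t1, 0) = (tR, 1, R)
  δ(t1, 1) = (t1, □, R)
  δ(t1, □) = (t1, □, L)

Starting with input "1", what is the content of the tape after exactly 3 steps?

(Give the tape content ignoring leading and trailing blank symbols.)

Execution trace:
Initial: [t0]1
Step 1: δ(t0, 1) = (t0, 0, L) → [t0]□0
Step 2: δ(t0, □) = (t1, □, L) → [t1]□□0
Step 3: δ(t1, □) = (t1, □, L) → [t1]□□□0

After 3 steps, the tape (ignoring leading/trailing blanks) is: 0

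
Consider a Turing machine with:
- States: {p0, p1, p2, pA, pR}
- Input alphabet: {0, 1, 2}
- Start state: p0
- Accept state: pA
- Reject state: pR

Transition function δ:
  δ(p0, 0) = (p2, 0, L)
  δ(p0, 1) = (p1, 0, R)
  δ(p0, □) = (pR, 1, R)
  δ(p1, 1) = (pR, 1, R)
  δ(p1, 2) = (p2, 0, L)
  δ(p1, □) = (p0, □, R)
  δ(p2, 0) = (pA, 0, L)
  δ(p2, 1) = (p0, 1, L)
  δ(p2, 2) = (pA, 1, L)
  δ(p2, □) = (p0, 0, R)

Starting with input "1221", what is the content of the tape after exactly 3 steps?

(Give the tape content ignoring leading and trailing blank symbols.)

Execution trace:
Initial: [p0]1221
Step 1: δ(p0, 1) = (p1, 0, R) → 0[p1]221
Step 2: δ(p1, 2) = (p2, 0, L) → [p2]0021
Step 3: δ(p2, 0) = (pA, 0, L) → [pA]□0021

The machine reaches the accept state pA and halts.

After 3 steps, the tape (ignoring leading/trailing blanks) is: 0021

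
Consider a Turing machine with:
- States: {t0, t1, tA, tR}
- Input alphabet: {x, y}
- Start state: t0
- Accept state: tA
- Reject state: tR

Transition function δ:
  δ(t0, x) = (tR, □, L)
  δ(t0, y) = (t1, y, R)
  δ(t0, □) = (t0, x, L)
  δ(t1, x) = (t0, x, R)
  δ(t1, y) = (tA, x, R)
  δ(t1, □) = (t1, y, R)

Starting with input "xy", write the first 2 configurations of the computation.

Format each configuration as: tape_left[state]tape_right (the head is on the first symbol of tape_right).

Transitions applied:
Step 1: δ(t0, x) = (tR, □, L)

The first 2 configurations are:
[t0]xy ⊢ [tR]□□y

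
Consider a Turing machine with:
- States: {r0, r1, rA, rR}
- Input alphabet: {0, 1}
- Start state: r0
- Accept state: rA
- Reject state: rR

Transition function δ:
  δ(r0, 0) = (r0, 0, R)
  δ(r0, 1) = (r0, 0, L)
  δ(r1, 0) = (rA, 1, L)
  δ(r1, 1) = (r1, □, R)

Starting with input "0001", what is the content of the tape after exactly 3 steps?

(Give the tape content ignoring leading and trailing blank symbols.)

Execution trace:
Initial: [r0]0001
Step 1: δ(r0, 0) = (r0, 0, R) → 0[r0]001
Step 2: δ(r0, 0) = (r0, 0, R) → 00[r0]01
Step 3: δ(r0, 0) = (r0, 0, R) → 000[r0]1

After 3 steps, the tape (ignoring leading/trailing blanks) is: 0001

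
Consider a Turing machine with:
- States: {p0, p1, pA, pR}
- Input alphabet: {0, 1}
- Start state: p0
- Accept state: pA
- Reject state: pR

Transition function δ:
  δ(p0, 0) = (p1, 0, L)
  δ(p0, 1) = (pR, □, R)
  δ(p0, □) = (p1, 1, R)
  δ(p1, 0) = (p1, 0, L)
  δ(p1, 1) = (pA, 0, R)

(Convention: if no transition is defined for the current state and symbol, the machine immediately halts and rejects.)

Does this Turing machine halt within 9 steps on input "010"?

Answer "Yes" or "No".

Execution trace:
Initial: [p0]010
Step 1: δ(p0, 0) = (p1, 0, L) → [p1]□010

No transition is defined for δ(p1, □). By convention the machine halts and rejects.
The machine halted after 1 step (within the 9-step bound).

Answer: Yes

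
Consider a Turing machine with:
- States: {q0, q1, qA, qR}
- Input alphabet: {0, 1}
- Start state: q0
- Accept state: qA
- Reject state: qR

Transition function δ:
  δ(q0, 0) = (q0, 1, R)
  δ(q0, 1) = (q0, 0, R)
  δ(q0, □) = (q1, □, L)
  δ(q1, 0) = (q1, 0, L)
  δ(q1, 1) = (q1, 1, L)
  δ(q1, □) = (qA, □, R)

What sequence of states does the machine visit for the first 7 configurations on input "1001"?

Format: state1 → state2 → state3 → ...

Execution trace:
Initial: [q0]1001
Step 1: δ(q0, 1) = (q0, 0, R) → 0[q0]001
Step 2: δ(q0, 0) = (q0, 1, R) → 01[q0]01
Step 3: δ(q0, 0) = (q0, 1, R) → 011[q0]1
Step 4: δ(q0, 1) = (q0, 0, R) → 0110[q0]□
Step 5: δ(q0, □) = (q1, □, L) → 011[q1]0□
Step 6: δ(q1, 0) = (q1, 0, L) → 01[q1]10□

State sequence: q0 → q0 → q0 → q0 → q0 → q1 → q1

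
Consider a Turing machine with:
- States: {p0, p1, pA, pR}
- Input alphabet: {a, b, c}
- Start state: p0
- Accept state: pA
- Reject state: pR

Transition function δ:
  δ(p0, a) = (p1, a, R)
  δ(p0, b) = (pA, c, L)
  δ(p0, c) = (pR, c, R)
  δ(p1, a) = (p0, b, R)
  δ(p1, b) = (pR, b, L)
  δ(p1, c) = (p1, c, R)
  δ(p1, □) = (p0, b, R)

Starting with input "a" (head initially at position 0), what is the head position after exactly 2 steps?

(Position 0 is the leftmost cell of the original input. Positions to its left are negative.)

Execution trace (head position shown):
Step 0: [p0]a  (head at position 0)
Step 1: move right → a[p1]□  (head at position 1)
Step 2: move right → ab[p0]□  (head at position 2)

After 2 steps, the head is at position 2.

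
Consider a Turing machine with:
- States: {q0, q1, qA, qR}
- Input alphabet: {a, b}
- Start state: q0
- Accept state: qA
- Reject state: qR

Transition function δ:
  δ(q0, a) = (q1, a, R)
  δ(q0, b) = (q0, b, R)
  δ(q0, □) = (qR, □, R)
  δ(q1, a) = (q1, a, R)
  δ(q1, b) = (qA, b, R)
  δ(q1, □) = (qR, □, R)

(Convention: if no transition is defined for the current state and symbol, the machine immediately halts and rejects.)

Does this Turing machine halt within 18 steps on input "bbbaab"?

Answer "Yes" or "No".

Execution trace:
Initial: [q0]bbbaab
Step 1: δ(q0, b) = (q0, b, R) → b[q0]bbaab
Step 2: δ(q0, b) = (q0, b, R) → bb[q0]baab
Step 3: δ(q0, b) = (q0, b, R) → bbb[q0]aab
Step 4: δ(q0, a) = (q1, a, R) → bbba[q1]ab
Step 5: δ(q1, a) = (q1, a, R) → bbbaa[q1]b
Step 6: δ(q1, b) = (qA, b, R) → bbbaab[qA]□

The machine reaches the accept state qA and halts.
The machine halted after 6 steps (within the 18-step bound).

Answer: Yes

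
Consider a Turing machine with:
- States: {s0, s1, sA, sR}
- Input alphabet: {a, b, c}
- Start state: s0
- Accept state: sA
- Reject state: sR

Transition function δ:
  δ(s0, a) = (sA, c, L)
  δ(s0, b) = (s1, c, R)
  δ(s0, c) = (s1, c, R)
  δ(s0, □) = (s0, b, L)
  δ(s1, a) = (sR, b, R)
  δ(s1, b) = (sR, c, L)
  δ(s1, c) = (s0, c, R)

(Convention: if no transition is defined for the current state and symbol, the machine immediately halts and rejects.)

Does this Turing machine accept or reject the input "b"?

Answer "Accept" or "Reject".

Execution trace:
Initial: [s0]b
Step 1: δ(s0, b) = (s1, c, R) → c[s1]□

No transition is defined for δ(s1, □). By convention the machine halts and rejects.

Answer: Reject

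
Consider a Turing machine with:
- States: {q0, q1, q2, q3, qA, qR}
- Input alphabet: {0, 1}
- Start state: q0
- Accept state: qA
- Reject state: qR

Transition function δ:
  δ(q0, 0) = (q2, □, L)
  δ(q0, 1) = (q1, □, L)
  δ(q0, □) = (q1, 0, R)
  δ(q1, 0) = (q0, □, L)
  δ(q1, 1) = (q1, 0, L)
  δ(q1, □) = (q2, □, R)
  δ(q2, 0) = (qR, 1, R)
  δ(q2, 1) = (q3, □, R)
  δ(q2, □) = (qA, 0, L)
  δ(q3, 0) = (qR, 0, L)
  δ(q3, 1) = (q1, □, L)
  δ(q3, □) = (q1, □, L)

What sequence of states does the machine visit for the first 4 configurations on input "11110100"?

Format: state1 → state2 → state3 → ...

Execution trace:
Initial: [q0]11110100
Step 1: δ(q0, 1) = (q1, □, L) → [q1]□□1110100
Step 2: δ(q1, □) = (q2, □, R) → □[q2]□1110100
Step 3: δ(q2, □) = (qA, 0, L) → [qA]□01110100

The machine reaches the accept state qA and halts.

State sequence: q0 → q1 → q2 → qA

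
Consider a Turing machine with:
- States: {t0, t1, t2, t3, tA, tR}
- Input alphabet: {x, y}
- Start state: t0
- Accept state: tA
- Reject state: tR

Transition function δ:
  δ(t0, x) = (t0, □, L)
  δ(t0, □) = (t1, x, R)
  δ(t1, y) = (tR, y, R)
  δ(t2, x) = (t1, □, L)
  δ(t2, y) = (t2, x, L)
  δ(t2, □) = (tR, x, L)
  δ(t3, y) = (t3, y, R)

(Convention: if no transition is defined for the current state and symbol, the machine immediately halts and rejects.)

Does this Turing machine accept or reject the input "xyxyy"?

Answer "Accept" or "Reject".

Execution trace:
Initial: [t0]xyxyy
Step 1: δ(t0, x) = (t0, □, L) → [t0]□□yxyy
Step 2: δ(t0, □) = (t1, x, R) → x[t1]□yxyy

No transition is defined for δ(t1, □). By convention the machine halts and rejects.

Answer: Reject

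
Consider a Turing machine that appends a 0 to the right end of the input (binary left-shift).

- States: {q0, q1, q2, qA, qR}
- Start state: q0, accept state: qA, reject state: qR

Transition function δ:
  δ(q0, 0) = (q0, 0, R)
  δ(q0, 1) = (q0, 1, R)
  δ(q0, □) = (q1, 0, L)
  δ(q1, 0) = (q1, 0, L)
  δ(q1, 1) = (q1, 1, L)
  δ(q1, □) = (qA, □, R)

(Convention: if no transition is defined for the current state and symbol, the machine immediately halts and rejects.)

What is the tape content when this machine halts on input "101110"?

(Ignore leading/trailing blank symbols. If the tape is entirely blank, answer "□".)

Execution trace:
Initial: [q0]101110
Step 1: δ(q0, 1) = (q0, 1, R) → 1[q0]01110
Step 2: δ(q0, 0) = (q0, 0, R) → 10[q0]1110
Step 3: δ(q0, 1) = (q0, 1, R) → 101[q0]110
Step 4: δ(q0, 1) = (q0, 1, R) → 1011[q0]10
Step 5: δ(q0, 1) = (q0, 1, R) → 10111[q0]0
Step 6: δ(q0, 0) = (q0, 0, R) → 101110[q0]□
Step 7: δ(q0, □) = (q1, 0, L) → 10111[q1]00
Step 8: δ(q1, 0) = (q1, 0, L) → 1011[q1]100
Step 9: δ(q1, 1) = (q1, 1, L) → 101[q1]1100
Step 10: δ(q1, 1) = (q1, 1, L) → 10[q1]11100
Step 11: δ(q1, 1) = (q1, 1, L) → 1[q1]011100
Step 12: δ(q1, 0) = (q1, 0, L) → [q1]1011100
Step 13: δ(q1, 1) = (q1, 1, L) → [q1]□1011100
Step 14: δ(q1, □) = (qA, □, R) → □[qA]1011100

The machine reaches the accept state qA and halts.

Final tape (ignoring leading/trailing blanks): 1011100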